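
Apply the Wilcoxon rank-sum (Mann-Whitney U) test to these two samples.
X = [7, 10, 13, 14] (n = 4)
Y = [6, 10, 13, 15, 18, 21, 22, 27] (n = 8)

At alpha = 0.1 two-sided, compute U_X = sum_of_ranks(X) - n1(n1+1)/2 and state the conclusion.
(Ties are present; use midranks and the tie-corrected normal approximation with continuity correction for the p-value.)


Step 1: Combine and sort all 12 observations; assign midranks.
sorted (value, group): (6,Y), (7,X), (10,X), (10,Y), (13,X), (13,Y), (14,X), (15,Y), (18,Y), (21,Y), (22,Y), (27,Y)
ranks: 6->1, 7->2, 10->3.5, 10->3.5, 13->5.5, 13->5.5, 14->7, 15->8, 18->9, 21->10, 22->11, 27->12
Step 2: Rank sum for X: R1 = 2 + 3.5 + 5.5 + 7 = 18.
Step 3: U_X = R1 - n1(n1+1)/2 = 18 - 4*5/2 = 18 - 10 = 8.
       U_Y = n1*n2 - U_X = 32 - 8 = 24.
Step 4: Ties are present, so use the tie-corrected normal approximation (with continuity correction) for the p-value.
Step 5: p-value = 0.201148; compare to alpha = 0.1. fail to reject H0.

U_X = 8, p = 0.201148, fail to reject H0 at alpha = 0.1.


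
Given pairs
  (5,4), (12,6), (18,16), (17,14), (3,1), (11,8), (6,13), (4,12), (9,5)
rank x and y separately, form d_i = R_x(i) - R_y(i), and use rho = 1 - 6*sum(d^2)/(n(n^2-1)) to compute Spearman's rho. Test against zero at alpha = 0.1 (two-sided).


Step 1: Rank x and y separately (midranks; no ties here).
rank(x): 5->3, 12->7, 18->9, 17->8, 3->1, 11->6, 6->4, 4->2, 9->5
rank(y): 4->2, 6->4, 16->9, 14->8, 1->1, 8->5, 13->7, 12->6, 5->3
Step 2: d_i = R_x(i) - R_y(i); compute d_i^2.
  (3-2)^2=1, (7-4)^2=9, (9-9)^2=0, (8-8)^2=0, (1-1)^2=0, (6-5)^2=1, (4-7)^2=9, (2-6)^2=16, (5-3)^2=4
sum(d^2) = 40.
Step 3: rho = 1 - 6*40 / (9*(9^2 - 1)) = 1 - 240/720 = 0.666667.
Step 4: Under H0, t = rho * sqrt((n-2)/(1-rho^2)) = 2.3664 ~ t(7).
Step 5: Two-sided p-value from the t-distribution with 7 df = 0.049867.
Step 6: alpha = 0.1. reject H0.

rho = 0.6667, p = 0.049867, reject H0 at alpha = 0.1.


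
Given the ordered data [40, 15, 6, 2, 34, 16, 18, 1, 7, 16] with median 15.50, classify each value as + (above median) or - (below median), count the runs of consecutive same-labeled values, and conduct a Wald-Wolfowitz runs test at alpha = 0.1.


Step 1: Compute median = 15.50; label A = above, B = below.
Labels in order: ABBBAAABBA  (n_A = 5, n_B = 5)
Step 2: Count runs R = 5.
Step 3: Under H0 (random ordering), E[R] = 2*n_A*n_B/(n_A+n_B) + 1 = 2*5*5/10 + 1 = 6.0000.
        Var[R] = 2*n_A*n_B*(2*n_A*n_B - n_A - n_B) / ((n_A+n_B)^2 * (n_A+n_B-1)) = 2000/900 = 2.2222.
        SD[R] = 1.4907.
Step 4: Continuity-corrected z = (R + 0.5 - E[R]) / SD[R] = (5 + 0.5 - 6.0000) / 1.4907 = -0.3354.
Step 5: Two-sided p-value via normal approximation = 2*(1 - Phi(|z|)) = 0.737316.
Step 6: alpha = 0.1. fail to reject H0.

R = 5, z = -0.3354, p = 0.737316, fail to reject H0.


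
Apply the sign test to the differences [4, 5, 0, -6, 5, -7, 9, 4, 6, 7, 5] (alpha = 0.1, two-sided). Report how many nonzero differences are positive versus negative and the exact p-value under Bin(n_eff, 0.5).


Step 1: Discard zero differences. Original n = 11; n_eff = number of nonzero differences = 10.
Nonzero differences (with sign): +4, +5, -6, +5, -7, +9, +4, +6, +7, +5
Step 2: Count signs: positive = 8, negative = 2.
Step 3: Under H0: P(positive) = 0.5, so the number of positives S ~ Bin(10, 0.5).
Step 4: Two-sided exact p-value = sum of Bin(10,0.5) probabilities at or below the observed probability = 0.109375.
Step 5: alpha = 0.1. fail to reject H0.

n_eff = 10, pos = 8, neg = 2, p = 0.109375, fail to reject H0.


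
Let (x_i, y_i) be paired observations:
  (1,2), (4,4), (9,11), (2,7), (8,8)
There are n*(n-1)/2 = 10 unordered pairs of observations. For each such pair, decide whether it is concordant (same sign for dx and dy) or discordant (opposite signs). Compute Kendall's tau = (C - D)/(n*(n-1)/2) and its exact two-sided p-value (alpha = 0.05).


Step 1: Enumerate the 10 unordered pairs (i,j) with i<j and classify each by sign(x_j-x_i) * sign(y_j-y_i).
  (1,2):dx=+3,dy=+2->C; (1,3):dx=+8,dy=+9->C; (1,4):dx=+1,dy=+5->C; (1,5):dx=+7,dy=+6->C
  (2,3):dx=+5,dy=+7->C; (2,4):dx=-2,dy=+3->D; (2,5):dx=+4,dy=+4->C; (3,4):dx=-7,dy=-4->C
  (3,5):dx=-1,dy=-3->C; (4,5):dx=+6,dy=+1->C
Step 2: C = 9, D = 1, total pairs = 10.
Step 3: tau = (C - D)/(n(n-1)/2) = (9 - 1)/10 = 0.800000.
Step 4: Exact two-sided p-value (enumerate n! = 120 permutations of y under H0): p = 0.083333.
Step 5: alpha = 0.05. fail to reject H0.

tau_b = 0.8000 (C=9, D=1), p = 0.083333, fail to reject H0.


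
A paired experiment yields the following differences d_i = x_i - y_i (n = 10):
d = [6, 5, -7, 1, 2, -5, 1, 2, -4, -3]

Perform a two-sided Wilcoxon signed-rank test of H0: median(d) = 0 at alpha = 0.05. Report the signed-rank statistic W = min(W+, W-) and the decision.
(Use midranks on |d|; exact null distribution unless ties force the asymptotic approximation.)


Step 1: Drop any zero differences (none here) and take |d_i|.
|d| = [6, 5, 7, 1, 2, 5, 1, 2, 4, 3]
Step 2: Midrank |d_i| (ties get averaged ranks).
ranks: |6|->9, |5|->7.5, |7|->10, |1|->1.5, |2|->3.5, |5|->7.5, |1|->1.5, |2|->3.5, |4|->6, |3|->5
Step 3: Attach original signs; sum ranks with positive sign and with negative sign.
W+ = 9 + 7.5 + 1.5 + 3.5 + 1.5 + 3.5 = 26.5
W- = 10 + 7.5 + 6 + 5 = 28.5
(Check: W+ + W- = 55 should equal n(n+1)/2 = 55.)
Step 4: Test statistic W = min(W+, W-) = 26.5.
Step 5: Ties in |d|, so use the tie-corrected normal approximation.
        E[W] = n(n+1)/4 = 10*11/4 = 27.5.
        Tie groups: |d|=1 (t=2), |d|=2 (t=2), |d|=5 (t=2); sum(t^3 - t) = 18.
        Var[W] = n(n+1)(2n+1)/24 - sum(t^3-t)/48 = 2310/24 - 18/48 = 95.875.
        z = (W - E[W]) / sqrt(Var[W]) = (26.5 - 27.5) / 9.7916 = -0.1021.
        Two-sided p = 2*Phi(z) = 0.918655.
Step 6: alpha = 0.05. fail to reject H0.

W+ = 26.5, W- = 28.5, W = min = 26.5, p = 0.918655, fail to reject H0.


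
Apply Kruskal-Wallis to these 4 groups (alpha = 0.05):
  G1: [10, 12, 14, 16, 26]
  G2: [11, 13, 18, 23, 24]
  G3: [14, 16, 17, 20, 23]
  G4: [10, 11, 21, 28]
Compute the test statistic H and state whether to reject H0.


Step 1: Combine all N = 19 observations and assign midranks.
sorted (value, group, rank): (10,G1,1.5), (10,G4,1.5), (11,G2,3.5), (11,G4,3.5), (12,G1,5), (13,G2,6), (14,G1,7.5), (14,G3,7.5), (16,G1,9.5), (16,G3,9.5), (17,G3,11), (18,G2,12), (20,G3,13), (21,G4,14), (23,G2,15.5), (23,G3,15.5), (24,G2,17), (26,G1,18), (28,G4,19)
Step 2: Sum ranks within each group.
R_1 = 41.5 (n_1 = 5)
R_2 = 54 (n_2 = 5)
R_3 = 56.5 (n_3 = 5)
R_4 = 38 (n_4 = 4)
Step 3: H = 12/(N(N+1)) * sum(R_i^2/n_i) - 3(N+1)
     = 12/(19*20) * (41.5^2/5 + 54^2/5 + 56.5^2/5 + 38^2/4) - 3*20
     = 0.031579 * 1927.1 - 60
     = 0.855789.
Step 4: Ties present; correction factor C = 1 - 30/(19^3 - 19) = 0.995614. Corrected H = 0.855789 / 0.995614 = 0.859559.
Step 5: Under H0, H ~ chi^2(3); p-value = 0.835174.
Step 6: alpha = 0.05. fail to reject H0.

H = 0.8596, df = 3, p = 0.835174, fail to reject H0.


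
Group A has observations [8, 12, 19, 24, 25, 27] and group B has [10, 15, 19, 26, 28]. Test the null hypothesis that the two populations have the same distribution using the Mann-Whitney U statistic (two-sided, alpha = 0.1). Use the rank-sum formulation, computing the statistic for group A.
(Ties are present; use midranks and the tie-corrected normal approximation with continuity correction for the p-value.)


Step 1: Combine and sort all 11 observations; assign midranks.
sorted (value, group): (8,X), (10,Y), (12,X), (15,Y), (19,X), (19,Y), (24,X), (25,X), (26,Y), (27,X), (28,Y)
ranks: 8->1, 10->2, 12->3, 15->4, 19->5.5, 19->5.5, 24->7, 25->8, 26->9, 27->10, 28->11
Step 2: Rank sum for X: R1 = 1 + 3 + 5.5 + 7 + 8 + 10 = 34.5.
Step 3: U_X = R1 - n1(n1+1)/2 = 34.5 - 6*7/2 = 34.5 - 21 = 13.5.
       U_Y = n1*n2 - U_X = 30 - 13.5 = 16.5.
Step 4: Ties are present, so use the tie-corrected normal approximation (with continuity correction) for the p-value.
Step 5: p-value = 0.854805; compare to alpha = 0.1. fail to reject H0.

U_X = 13.5, p = 0.854805, fail to reject H0 at alpha = 0.1.


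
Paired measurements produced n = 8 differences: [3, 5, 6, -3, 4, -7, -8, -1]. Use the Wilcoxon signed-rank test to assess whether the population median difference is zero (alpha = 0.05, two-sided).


Step 1: Drop any zero differences (none here) and take |d_i|.
|d| = [3, 5, 6, 3, 4, 7, 8, 1]
Step 2: Midrank |d_i| (ties get averaged ranks).
ranks: |3|->2.5, |5|->5, |6|->6, |3|->2.5, |4|->4, |7|->7, |8|->8, |1|->1
Step 3: Attach original signs; sum ranks with positive sign and with negative sign.
W+ = 2.5 + 5 + 6 + 4 = 17.5
W- = 2.5 + 7 + 8 + 1 = 18.5
(Check: W+ + W- = 36 should equal n(n+1)/2 = 36.)
Step 4: Test statistic W = min(W+, W-) = 17.5.
Step 5: Ties in |d|, so use the tie-corrected normal approximation.
        E[W] = n(n+1)/4 = 8*9/4 = 18.
        Tie groups: |d|=3 (t=2); sum(t^3 - t) = 6.
        Var[W] = n(n+1)(2n+1)/24 - sum(t^3-t)/48 = 1224/24 - 6/48 = 50.875.
        z = (W - E[W]) / sqrt(Var[W]) = (17.5 - 18) / 7.1327 = -0.0701.
        Two-sided p = 2*Phi(z) = 0.944114.
Step 6: alpha = 0.05. fail to reject H0.

W+ = 17.5, W- = 18.5, W = min = 17.5, p = 0.944114, fail to reject H0.


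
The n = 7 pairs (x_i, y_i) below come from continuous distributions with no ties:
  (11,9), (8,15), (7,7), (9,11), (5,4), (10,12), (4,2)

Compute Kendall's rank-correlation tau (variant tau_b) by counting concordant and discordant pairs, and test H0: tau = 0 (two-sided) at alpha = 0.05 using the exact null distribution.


Step 1: Enumerate the 21 unordered pairs (i,j) with i<j and classify each by sign(x_j-x_i) * sign(y_j-y_i).
  (1,2):dx=-3,dy=+6->D; (1,3):dx=-4,dy=-2->C; (1,4):dx=-2,dy=+2->D; (1,5):dx=-6,dy=-5->C
  (1,6):dx=-1,dy=+3->D; (1,7):dx=-7,dy=-7->C; (2,3):dx=-1,dy=-8->C; (2,4):dx=+1,dy=-4->D
  (2,5):dx=-3,dy=-11->C; (2,6):dx=+2,dy=-3->D; (2,7):dx=-4,dy=-13->C; (3,4):dx=+2,dy=+4->C
  (3,5):dx=-2,dy=-3->C; (3,6):dx=+3,dy=+5->C; (3,7):dx=-3,dy=-5->C; (4,5):dx=-4,dy=-7->C
  (4,6):dx=+1,dy=+1->C; (4,7):dx=-5,dy=-9->C; (5,6):dx=+5,dy=+8->C; (5,7):dx=-1,dy=-2->C
  (6,7):dx=-6,dy=-10->C
Step 2: C = 16, D = 5, total pairs = 21.
Step 3: tau = (C - D)/(n(n-1)/2) = (16 - 5)/21 = 0.523810.
Step 4: Exact two-sided p-value (enumerate n! = 5040 permutations of y under H0): p = 0.136111.
Step 5: alpha = 0.05. fail to reject H0.

tau_b = 0.5238 (C=16, D=5), p = 0.136111, fail to reject H0.


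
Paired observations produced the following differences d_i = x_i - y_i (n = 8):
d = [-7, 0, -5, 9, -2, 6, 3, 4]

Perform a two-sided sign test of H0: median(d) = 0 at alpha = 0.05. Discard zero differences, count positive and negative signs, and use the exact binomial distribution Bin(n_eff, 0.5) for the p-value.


Step 1: Discard zero differences. Original n = 8; n_eff = number of nonzero differences = 7.
Nonzero differences (with sign): -7, -5, +9, -2, +6, +3, +4
Step 2: Count signs: positive = 4, negative = 3.
Step 3: Under H0: P(positive) = 0.5, so the number of positives S ~ Bin(7, 0.5).
Step 4: Two-sided exact p-value = sum of Bin(7,0.5) probabilities at or below the observed probability = 1.000000.
Step 5: alpha = 0.05. fail to reject H0.

n_eff = 7, pos = 4, neg = 3, p = 1.000000, fail to reject H0.


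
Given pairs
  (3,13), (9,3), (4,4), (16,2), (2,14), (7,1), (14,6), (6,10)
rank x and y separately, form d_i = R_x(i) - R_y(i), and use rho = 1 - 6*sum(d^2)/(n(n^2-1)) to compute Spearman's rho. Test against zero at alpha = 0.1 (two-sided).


Step 1: Rank x and y separately (midranks; no ties here).
rank(x): 3->2, 9->6, 4->3, 16->8, 2->1, 7->5, 14->7, 6->4
rank(y): 13->7, 3->3, 4->4, 2->2, 14->8, 1->1, 6->5, 10->6
Step 2: d_i = R_x(i) - R_y(i); compute d_i^2.
  (2-7)^2=25, (6-3)^2=9, (3-4)^2=1, (8-2)^2=36, (1-8)^2=49, (5-1)^2=16, (7-5)^2=4, (4-6)^2=4
sum(d^2) = 144.
Step 3: rho = 1 - 6*144 / (8*(8^2 - 1)) = 1 - 864/504 = -0.714286.
Step 4: Under H0, t = rho * sqrt((n-2)/(1-rho^2)) = -2.5000 ~ t(6).
Step 5: Two-sided p-value from the t-distribution with 6 df = 0.046528.
Step 6: alpha = 0.1. reject H0.

rho = -0.7143, p = 0.046528, reject H0 at alpha = 0.1.


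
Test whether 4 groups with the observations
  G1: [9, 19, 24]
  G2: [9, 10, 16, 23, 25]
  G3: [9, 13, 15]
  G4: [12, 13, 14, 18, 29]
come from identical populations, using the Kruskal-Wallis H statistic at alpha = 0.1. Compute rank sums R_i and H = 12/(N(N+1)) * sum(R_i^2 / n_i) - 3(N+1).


Step 1: Combine all N = 16 observations and assign midranks.
sorted (value, group, rank): (9,G1,2), (9,G2,2), (9,G3,2), (10,G2,4), (12,G4,5), (13,G3,6.5), (13,G4,6.5), (14,G4,8), (15,G3,9), (16,G2,10), (18,G4,11), (19,G1,12), (23,G2,13), (24,G1,14), (25,G2,15), (29,G4,16)
Step 2: Sum ranks within each group.
R_1 = 28 (n_1 = 3)
R_2 = 44 (n_2 = 5)
R_3 = 17.5 (n_3 = 3)
R_4 = 46.5 (n_4 = 5)
Step 3: H = 12/(N(N+1)) * sum(R_i^2/n_i) - 3(N+1)
     = 12/(16*17) * (28^2/3 + 44^2/5 + 17.5^2/3 + 46.5^2/5) - 3*17
     = 0.044118 * 1183.07 - 51
     = 1.194118.
Step 4: Ties present; correction factor C = 1 - 30/(16^3 - 16) = 0.992647. Corrected H = 1.194118 / 0.992647 = 1.202963.
Step 5: Under H0, H ~ chi^2(3); p-value = 0.752294.
Step 6: alpha = 0.1. fail to reject H0.

H = 1.2030, df = 3, p = 0.752294, fail to reject H0.


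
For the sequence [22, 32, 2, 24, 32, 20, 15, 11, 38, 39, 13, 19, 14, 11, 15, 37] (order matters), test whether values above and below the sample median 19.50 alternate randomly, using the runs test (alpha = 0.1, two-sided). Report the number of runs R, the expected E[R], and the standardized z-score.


Step 1: Compute median = 19.50; label A = above, B = below.
Labels in order: AABAAABBAABBBBBA  (n_A = 8, n_B = 8)
Step 2: Count runs R = 7.
Step 3: Under H0 (random ordering), E[R] = 2*n_A*n_B/(n_A+n_B) + 1 = 2*8*8/16 + 1 = 9.0000.
        Var[R] = 2*n_A*n_B*(2*n_A*n_B - n_A - n_B) / ((n_A+n_B)^2 * (n_A+n_B-1)) = 14336/3840 = 3.7333.
        SD[R] = 1.9322.
Step 4: Continuity-corrected z = (R + 0.5 - E[R]) / SD[R] = (7 + 0.5 - 9.0000) / 1.9322 = -0.7763.
Step 5: Two-sided p-value via normal approximation = 2*(1 - Phi(|z|)) = 0.437558.
Step 6: alpha = 0.1. fail to reject H0.

R = 7, z = -0.7763, p = 0.437558, fail to reject H0.


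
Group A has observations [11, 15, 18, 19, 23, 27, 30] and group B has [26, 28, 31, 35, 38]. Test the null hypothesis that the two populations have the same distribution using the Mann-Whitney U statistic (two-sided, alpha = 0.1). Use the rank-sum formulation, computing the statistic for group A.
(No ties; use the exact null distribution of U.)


Step 1: Combine and sort all 12 observations; assign midranks.
sorted (value, group): (11,X), (15,X), (18,X), (19,X), (23,X), (26,Y), (27,X), (28,Y), (30,X), (31,Y), (35,Y), (38,Y)
ranks: 11->1, 15->2, 18->3, 19->4, 23->5, 26->6, 27->7, 28->8, 30->9, 31->10, 35->11, 38->12
Step 2: Rank sum for X: R1 = 1 + 2 + 3 + 4 + 5 + 7 + 9 = 31.
Step 3: U_X = R1 - n1(n1+1)/2 = 31 - 7*8/2 = 31 - 28 = 3.
       U_Y = n1*n2 - U_X = 35 - 3 = 32.
Step 4: No ties, so the exact null distribution of U (based on enumerating the C(12,7) = 792 equally likely rank assignments) gives the two-sided p-value.
Step 5: p-value = 0.017677; compare to alpha = 0.1. reject H0.

U_X = 3, p = 0.017677, reject H0 at alpha = 0.1.


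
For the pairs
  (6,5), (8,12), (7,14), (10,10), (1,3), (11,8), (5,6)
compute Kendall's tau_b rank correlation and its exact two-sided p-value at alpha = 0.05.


Step 1: Enumerate the 21 unordered pairs (i,j) with i<j and classify each by sign(x_j-x_i) * sign(y_j-y_i).
  (1,2):dx=+2,dy=+7->C; (1,3):dx=+1,dy=+9->C; (1,4):dx=+4,dy=+5->C; (1,5):dx=-5,dy=-2->C
  (1,6):dx=+5,dy=+3->C; (1,7):dx=-1,dy=+1->D; (2,3):dx=-1,dy=+2->D; (2,4):dx=+2,dy=-2->D
  (2,5):dx=-7,dy=-9->C; (2,6):dx=+3,dy=-4->D; (2,7):dx=-3,dy=-6->C; (3,4):dx=+3,dy=-4->D
  (3,5):dx=-6,dy=-11->C; (3,6):dx=+4,dy=-6->D; (3,7):dx=-2,dy=-8->C; (4,5):dx=-9,dy=-7->C
  (4,6):dx=+1,dy=-2->D; (4,7):dx=-5,dy=-4->C; (5,6):dx=+10,dy=+5->C; (5,7):dx=+4,dy=+3->C
  (6,7):dx=-6,dy=-2->C
Step 2: C = 14, D = 7, total pairs = 21.
Step 3: tau = (C - D)/(n(n-1)/2) = (14 - 7)/21 = 0.333333.
Step 4: Exact two-sided p-value (enumerate n! = 5040 permutations of y under H0): p = 0.381349.
Step 5: alpha = 0.05. fail to reject H0.

tau_b = 0.3333 (C=14, D=7), p = 0.381349, fail to reject H0.


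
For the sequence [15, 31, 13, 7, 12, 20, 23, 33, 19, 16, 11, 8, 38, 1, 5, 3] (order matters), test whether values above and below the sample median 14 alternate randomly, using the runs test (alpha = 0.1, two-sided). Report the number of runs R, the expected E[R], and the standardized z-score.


Step 1: Compute median = 14; label A = above, B = below.
Labels in order: AABBBAAAAABBABBB  (n_A = 8, n_B = 8)
Step 2: Count runs R = 6.
Step 3: Under H0 (random ordering), E[R] = 2*n_A*n_B/(n_A+n_B) + 1 = 2*8*8/16 + 1 = 9.0000.
        Var[R] = 2*n_A*n_B*(2*n_A*n_B - n_A - n_B) / ((n_A+n_B)^2 * (n_A+n_B-1)) = 14336/3840 = 3.7333.
        SD[R] = 1.9322.
Step 4: Continuity-corrected z = (R + 0.5 - E[R]) / SD[R] = (6 + 0.5 - 9.0000) / 1.9322 = -1.2939.
Step 5: Two-sided p-value via normal approximation = 2*(1 - Phi(|z|)) = 0.195709.
Step 6: alpha = 0.1. fail to reject H0.

R = 6, z = -1.2939, p = 0.195709, fail to reject H0.


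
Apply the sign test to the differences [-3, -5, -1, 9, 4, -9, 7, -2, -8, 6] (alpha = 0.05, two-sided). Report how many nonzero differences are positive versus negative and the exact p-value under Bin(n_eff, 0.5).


Step 1: Discard zero differences. Original n = 10; n_eff = number of nonzero differences = 10.
Nonzero differences (with sign): -3, -5, -1, +9, +4, -9, +7, -2, -8, +6
Step 2: Count signs: positive = 4, negative = 6.
Step 3: Under H0: P(positive) = 0.5, so the number of positives S ~ Bin(10, 0.5).
Step 4: Two-sided exact p-value = sum of Bin(10,0.5) probabilities at or below the observed probability = 0.753906.
Step 5: alpha = 0.05. fail to reject H0.

n_eff = 10, pos = 4, neg = 6, p = 0.753906, fail to reject H0.


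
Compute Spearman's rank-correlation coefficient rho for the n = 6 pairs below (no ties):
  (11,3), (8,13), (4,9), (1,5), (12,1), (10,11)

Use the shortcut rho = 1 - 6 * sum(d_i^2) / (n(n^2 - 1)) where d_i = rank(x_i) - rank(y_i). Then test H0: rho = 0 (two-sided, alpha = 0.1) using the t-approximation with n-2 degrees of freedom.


Step 1: Rank x and y separately (midranks; no ties here).
rank(x): 11->5, 8->3, 4->2, 1->1, 12->6, 10->4
rank(y): 3->2, 13->6, 9->4, 5->3, 1->1, 11->5
Step 2: d_i = R_x(i) - R_y(i); compute d_i^2.
  (5-2)^2=9, (3-6)^2=9, (2-4)^2=4, (1-3)^2=4, (6-1)^2=25, (4-5)^2=1
sum(d^2) = 52.
Step 3: rho = 1 - 6*52 / (6*(6^2 - 1)) = 1 - 312/210 = -0.485714.
Step 4: Under H0, t = rho * sqrt((n-2)/(1-rho^2)) = -1.1113 ~ t(4).
Step 5: Two-sided p-value from the t-distribution with 4 df = 0.328723.
Step 6: alpha = 0.1. fail to reject H0.

rho = -0.4857, p = 0.328723, fail to reject H0 at alpha = 0.1.


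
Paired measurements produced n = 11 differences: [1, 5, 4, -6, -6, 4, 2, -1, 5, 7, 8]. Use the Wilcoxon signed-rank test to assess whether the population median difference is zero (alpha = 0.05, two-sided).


Step 1: Drop any zero differences (none here) and take |d_i|.
|d| = [1, 5, 4, 6, 6, 4, 2, 1, 5, 7, 8]
Step 2: Midrank |d_i| (ties get averaged ranks).
ranks: |1|->1.5, |5|->6.5, |4|->4.5, |6|->8.5, |6|->8.5, |4|->4.5, |2|->3, |1|->1.5, |5|->6.5, |7|->10, |8|->11
Step 3: Attach original signs; sum ranks with positive sign and with negative sign.
W+ = 1.5 + 6.5 + 4.5 + 4.5 + 3 + 6.5 + 10 + 11 = 47.5
W- = 8.5 + 8.5 + 1.5 = 18.5
(Check: W+ + W- = 66 should equal n(n+1)/2 = 66.)
Step 4: Test statistic W = min(W+, W-) = 18.5.
Step 5: Ties in |d|, so use the tie-corrected normal approximation.
        E[W] = n(n+1)/4 = 11*12/4 = 33.
        Tie groups: |d|=1 (t=2), |d|=4 (t=2), |d|=5 (t=2), |d|=6 (t=2); sum(t^3 - t) = 24.
        Var[W] = n(n+1)(2n+1)/24 - sum(t^3-t)/48 = 3036/24 - 24/48 = 126.
        z = (W - E[W]) / sqrt(Var[W]) = (18.5 - 33) / 11.2250 = -1.2918.
        Two-sided p = 2*Phi(z) = 0.196439.
Step 6: alpha = 0.05. fail to reject H0.

W+ = 47.5, W- = 18.5, W = min = 18.5, p = 0.196439, fail to reject H0.


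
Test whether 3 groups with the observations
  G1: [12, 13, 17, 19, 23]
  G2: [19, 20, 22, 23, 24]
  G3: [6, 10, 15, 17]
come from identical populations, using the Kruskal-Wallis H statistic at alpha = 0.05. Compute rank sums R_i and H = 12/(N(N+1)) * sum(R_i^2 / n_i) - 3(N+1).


Step 1: Combine all N = 14 observations and assign midranks.
sorted (value, group, rank): (6,G3,1), (10,G3,2), (12,G1,3), (13,G1,4), (15,G3,5), (17,G1,6.5), (17,G3,6.5), (19,G1,8.5), (19,G2,8.5), (20,G2,10), (22,G2,11), (23,G1,12.5), (23,G2,12.5), (24,G2,14)
Step 2: Sum ranks within each group.
R_1 = 34.5 (n_1 = 5)
R_2 = 56 (n_2 = 5)
R_3 = 14.5 (n_3 = 4)
Step 3: H = 12/(N(N+1)) * sum(R_i^2/n_i) - 3(N+1)
     = 12/(14*15) * (34.5^2/5 + 56^2/5 + 14.5^2/4) - 3*15
     = 0.057143 * 917.812 - 45
     = 7.446429.
Step 4: Ties present; correction factor C = 1 - 18/(14^3 - 14) = 0.993407. Corrected H = 7.446429 / 0.993407 = 7.495852.
Step 5: Under H0, H ~ chi^2(2); p-value = 0.023567.
Step 6: alpha = 0.05. reject H0.

H = 7.4959, df = 2, p = 0.023567, reject H0.


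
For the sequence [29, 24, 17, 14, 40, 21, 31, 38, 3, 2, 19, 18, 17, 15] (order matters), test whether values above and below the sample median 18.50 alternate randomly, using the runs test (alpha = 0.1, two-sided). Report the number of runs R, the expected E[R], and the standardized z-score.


Step 1: Compute median = 18.50; label A = above, B = below.
Labels in order: AABBAAAABBABBB  (n_A = 7, n_B = 7)
Step 2: Count runs R = 6.
Step 3: Under H0 (random ordering), E[R] = 2*n_A*n_B/(n_A+n_B) + 1 = 2*7*7/14 + 1 = 8.0000.
        Var[R] = 2*n_A*n_B*(2*n_A*n_B - n_A - n_B) / ((n_A+n_B)^2 * (n_A+n_B-1)) = 8232/2548 = 3.2308.
        SD[R] = 1.7974.
Step 4: Continuity-corrected z = (R + 0.5 - E[R]) / SD[R] = (6 + 0.5 - 8.0000) / 1.7974 = -0.8345.
Step 5: Two-sided p-value via normal approximation = 2*(1 - Phi(|z|)) = 0.403986.
Step 6: alpha = 0.1. fail to reject H0.

R = 6, z = -0.8345, p = 0.403986, fail to reject H0.


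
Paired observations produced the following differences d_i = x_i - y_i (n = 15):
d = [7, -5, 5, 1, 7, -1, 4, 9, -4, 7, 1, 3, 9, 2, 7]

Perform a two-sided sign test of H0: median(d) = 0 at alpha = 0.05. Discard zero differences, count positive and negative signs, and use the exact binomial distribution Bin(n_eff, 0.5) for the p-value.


Step 1: Discard zero differences. Original n = 15; n_eff = number of nonzero differences = 15.
Nonzero differences (with sign): +7, -5, +5, +1, +7, -1, +4, +9, -4, +7, +1, +3, +9, +2, +7
Step 2: Count signs: positive = 12, negative = 3.
Step 3: Under H0: P(positive) = 0.5, so the number of positives S ~ Bin(15, 0.5).
Step 4: Two-sided exact p-value = sum of Bin(15,0.5) probabilities at or below the observed probability = 0.035156.
Step 5: alpha = 0.05. reject H0.

n_eff = 15, pos = 12, neg = 3, p = 0.035156, reject H0.


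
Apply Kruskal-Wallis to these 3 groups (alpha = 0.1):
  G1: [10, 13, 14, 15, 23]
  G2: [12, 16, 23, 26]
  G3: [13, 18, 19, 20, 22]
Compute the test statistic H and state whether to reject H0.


Step 1: Combine all N = 14 observations and assign midranks.
sorted (value, group, rank): (10,G1,1), (12,G2,2), (13,G1,3.5), (13,G3,3.5), (14,G1,5), (15,G1,6), (16,G2,7), (18,G3,8), (19,G3,9), (20,G3,10), (22,G3,11), (23,G1,12.5), (23,G2,12.5), (26,G2,14)
Step 2: Sum ranks within each group.
R_1 = 28 (n_1 = 5)
R_2 = 35.5 (n_2 = 4)
R_3 = 41.5 (n_3 = 5)
Step 3: H = 12/(N(N+1)) * sum(R_i^2/n_i) - 3(N+1)
     = 12/(14*15) * (28^2/5 + 35.5^2/4 + 41.5^2/5) - 3*15
     = 0.057143 * 816.312 - 45
     = 1.646429.
Step 4: Ties present; correction factor C = 1 - 12/(14^3 - 14) = 0.995604. Corrected H = 1.646429 / 0.995604 = 1.653698.
Step 5: Under H0, H ~ chi^2(2); p-value = 0.437426.
Step 6: alpha = 0.1. fail to reject H0.

H = 1.6537, df = 2, p = 0.437426, fail to reject H0.


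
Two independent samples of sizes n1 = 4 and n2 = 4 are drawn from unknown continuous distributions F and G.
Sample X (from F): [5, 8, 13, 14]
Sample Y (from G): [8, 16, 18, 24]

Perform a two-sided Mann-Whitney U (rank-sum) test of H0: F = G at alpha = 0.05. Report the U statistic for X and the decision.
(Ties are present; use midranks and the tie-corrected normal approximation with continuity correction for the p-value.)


Step 1: Combine and sort all 8 observations; assign midranks.
sorted (value, group): (5,X), (8,X), (8,Y), (13,X), (14,X), (16,Y), (18,Y), (24,Y)
ranks: 5->1, 8->2.5, 8->2.5, 13->4, 14->5, 16->6, 18->7, 24->8
Step 2: Rank sum for X: R1 = 1 + 2.5 + 4 + 5 = 12.5.
Step 3: U_X = R1 - n1(n1+1)/2 = 12.5 - 4*5/2 = 12.5 - 10 = 2.5.
       U_Y = n1*n2 - U_X = 16 - 2.5 = 13.5.
Step 4: Ties are present, so use the tie-corrected normal approximation (with continuity correction) for the p-value.
Step 5: p-value = 0.146489; compare to alpha = 0.05. fail to reject H0.

U_X = 2.5, p = 0.146489, fail to reject H0 at alpha = 0.05.


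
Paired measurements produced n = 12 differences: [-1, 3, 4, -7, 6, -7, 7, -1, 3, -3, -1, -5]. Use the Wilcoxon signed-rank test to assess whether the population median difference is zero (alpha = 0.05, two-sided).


Step 1: Drop any zero differences (none here) and take |d_i|.
|d| = [1, 3, 4, 7, 6, 7, 7, 1, 3, 3, 1, 5]
Step 2: Midrank |d_i| (ties get averaged ranks).
ranks: |1|->2, |3|->5, |4|->7, |7|->11, |6|->9, |7|->11, |7|->11, |1|->2, |3|->5, |3|->5, |1|->2, |5|->8
Step 3: Attach original signs; sum ranks with positive sign and with negative sign.
W+ = 5 + 7 + 9 + 11 + 5 = 37
W- = 2 + 11 + 11 + 2 + 5 + 2 + 8 = 41
(Check: W+ + W- = 78 should equal n(n+1)/2 = 78.)
Step 4: Test statistic W = min(W+, W-) = 37.
Step 5: Ties in |d|, so use the tie-corrected normal approximation.
        E[W] = n(n+1)/4 = 12*13/4 = 39.
        Tie groups: |d|=1 (t=3), |d|=3 (t=3), |d|=7 (t=3); sum(t^3 - t) = 72.
        Var[W] = n(n+1)(2n+1)/24 - sum(t^3-t)/48 = 3900/24 - 72/48 = 161.
        z = (W - E[W]) / sqrt(Var[W]) = (37 - 39) / 12.6886 = -0.1576.
        Two-sided p = 2*Phi(z) = 0.874755.
Step 6: alpha = 0.05. fail to reject H0.

W+ = 37, W- = 41, W = min = 37, p = 0.874755, fail to reject H0.


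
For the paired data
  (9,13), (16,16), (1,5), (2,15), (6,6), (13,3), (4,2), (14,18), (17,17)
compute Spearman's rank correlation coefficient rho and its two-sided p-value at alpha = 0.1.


Step 1: Rank x and y separately (midranks; no ties here).
rank(x): 9->5, 16->8, 1->1, 2->2, 6->4, 13->6, 4->3, 14->7, 17->9
rank(y): 13->5, 16->7, 5->3, 15->6, 6->4, 3->2, 2->1, 18->9, 17->8
Step 2: d_i = R_x(i) - R_y(i); compute d_i^2.
  (5-5)^2=0, (8-7)^2=1, (1-3)^2=4, (2-6)^2=16, (4-4)^2=0, (6-2)^2=16, (3-1)^2=4, (7-9)^2=4, (9-8)^2=1
sum(d^2) = 46.
Step 3: rho = 1 - 6*46 / (9*(9^2 - 1)) = 1 - 276/720 = 0.616667.
Step 4: Under H0, t = rho * sqrt((n-2)/(1-rho^2)) = 2.0725 ~ t(7).
Step 5: Two-sided p-value from the t-distribution with 7 df = 0.076929.
Step 6: alpha = 0.1. reject H0.

rho = 0.6167, p = 0.076929, reject H0 at alpha = 0.1.


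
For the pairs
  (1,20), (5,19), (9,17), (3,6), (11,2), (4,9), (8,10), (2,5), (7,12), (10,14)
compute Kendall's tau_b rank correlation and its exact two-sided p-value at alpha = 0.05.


Step 1: Enumerate the 45 unordered pairs (i,j) with i<j and classify each by sign(x_j-x_i) * sign(y_j-y_i).
  (1,2):dx=+4,dy=-1->D; (1,3):dx=+8,dy=-3->D; (1,4):dx=+2,dy=-14->D; (1,5):dx=+10,dy=-18->D
  (1,6):dx=+3,dy=-11->D; (1,7):dx=+7,dy=-10->D; (1,8):dx=+1,dy=-15->D; (1,9):dx=+6,dy=-8->D
  (1,10):dx=+9,dy=-6->D; (2,3):dx=+4,dy=-2->D; (2,4):dx=-2,dy=-13->C; (2,5):dx=+6,dy=-17->D
  (2,6):dx=-1,dy=-10->C; (2,7):dx=+3,dy=-9->D; (2,8):dx=-3,dy=-14->C; (2,9):dx=+2,dy=-7->D
  (2,10):dx=+5,dy=-5->D; (3,4):dx=-6,dy=-11->C; (3,5):dx=+2,dy=-15->D; (3,6):dx=-5,dy=-8->C
  (3,7):dx=-1,dy=-7->C; (3,8):dx=-7,dy=-12->C; (3,9):dx=-2,dy=-5->C; (3,10):dx=+1,dy=-3->D
  (4,5):dx=+8,dy=-4->D; (4,6):dx=+1,dy=+3->C; (4,7):dx=+5,dy=+4->C; (4,8):dx=-1,dy=-1->C
  (4,9):dx=+4,dy=+6->C; (4,10):dx=+7,dy=+8->C; (5,6):dx=-7,dy=+7->D; (5,7):dx=-3,dy=+8->D
  (5,8):dx=-9,dy=+3->D; (5,9):dx=-4,dy=+10->D; (5,10):dx=-1,dy=+12->D; (6,7):dx=+4,dy=+1->C
  (6,8):dx=-2,dy=-4->C; (6,9):dx=+3,dy=+3->C; (6,10):dx=+6,dy=+5->C; (7,8):dx=-6,dy=-5->C
  (7,9):dx=-1,dy=+2->D; (7,10):dx=+2,dy=+4->C; (8,9):dx=+5,dy=+7->C; (8,10):dx=+8,dy=+9->C
  (9,10):dx=+3,dy=+2->C
Step 2: C = 22, D = 23, total pairs = 45.
Step 3: tau = (C - D)/(n(n-1)/2) = (22 - 23)/45 = -0.022222.
Step 4: Exact two-sided p-value (enumerate n! = 3628800 permutations of y under H0): p = 1.000000.
Step 5: alpha = 0.05. fail to reject H0.

tau_b = -0.0222 (C=22, D=23), p = 1.000000, fail to reject H0.


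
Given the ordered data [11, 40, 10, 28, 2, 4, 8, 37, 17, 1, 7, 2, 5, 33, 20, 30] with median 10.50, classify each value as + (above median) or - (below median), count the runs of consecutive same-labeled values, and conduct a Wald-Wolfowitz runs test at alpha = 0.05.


Step 1: Compute median = 10.50; label A = above, B = below.
Labels in order: AABABBBAABBBBAAA  (n_A = 8, n_B = 8)
Step 2: Count runs R = 7.
Step 3: Under H0 (random ordering), E[R] = 2*n_A*n_B/(n_A+n_B) + 1 = 2*8*8/16 + 1 = 9.0000.
        Var[R] = 2*n_A*n_B*(2*n_A*n_B - n_A - n_B) / ((n_A+n_B)^2 * (n_A+n_B-1)) = 14336/3840 = 3.7333.
        SD[R] = 1.9322.
Step 4: Continuity-corrected z = (R + 0.5 - E[R]) / SD[R] = (7 + 0.5 - 9.0000) / 1.9322 = -0.7763.
Step 5: Two-sided p-value via normal approximation = 2*(1 - Phi(|z|)) = 0.437558.
Step 6: alpha = 0.05. fail to reject H0.

R = 7, z = -0.7763, p = 0.437558, fail to reject H0.


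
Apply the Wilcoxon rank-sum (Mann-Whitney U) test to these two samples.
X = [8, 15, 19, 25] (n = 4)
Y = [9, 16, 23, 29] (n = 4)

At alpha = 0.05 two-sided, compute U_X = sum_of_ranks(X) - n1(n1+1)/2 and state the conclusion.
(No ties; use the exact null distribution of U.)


Step 1: Combine and sort all 8 observations; assign midranks.
sorted (value, group): (8,X), (9,Y), (15,X), (16,Y), (19,X), (23,Y), (25,X), (29,Y)
ranks: 8->1, 9->2, 15->3, 16->4, 19->5, 23->6, 25->7, 29->8
Step 2: Rank sum for X: R1 = 1 + 3 + 5 + 7 = 16.
Step 3: U_X = R1 - n1(n1+1)/2 = 16 - 4*5/2 = 16 - 10 = 6.
       U_Y = n1*n2 - U_X = 16 - 6 = 10.
Step 4: No ties, so the exact null distribution of U (based on enumerating the C(8,4) = 70 equally likely rank assignments) gives the two-sided p-value.
Step 5: p-value = 0.685714; compare to alpha = 0.05. fail to reject H0.

U_X = 6, p = 0.685714, fail to reject H0 at alpha = 0.05.


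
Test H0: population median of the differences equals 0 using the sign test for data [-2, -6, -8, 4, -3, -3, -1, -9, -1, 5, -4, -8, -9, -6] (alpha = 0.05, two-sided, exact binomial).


Step 1: Discard zero differences. Original n = 14; n_eff = number of nonzero differences = 14.
Nonzero differences (with sign): -2, -6, -8, +4, -3, -3, -1, -9, -1, +5, -4, -8, -9, -6
Step 2: Count signs: positive = 2, negative = 12.
Step 3: Under H0: P(positive) = 0.5, so the number of positives S ~ Bin(14, 0.5).
Step 4: Two-sided exact p-value = sum of Bin(14,0.5) probabilities at or below the observed probability = 0.012939.
Step 5: alpha = 0.05. reject H0.

n_eff = 14, pos = 2, neg = 12, p = 0.012939, reject H0.


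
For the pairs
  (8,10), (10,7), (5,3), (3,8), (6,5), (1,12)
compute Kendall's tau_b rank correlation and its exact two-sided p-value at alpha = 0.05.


Step 1: Enumerate the 15 unordered pairs (i,j) with i<j and classify each by sign(x_j-x_i) * sign(y_j-y_i).
  (1,2):dx=+2,dy=-3->D; (1,3):dx=-3,dy=-7->C; (1,4):dx=-5,dy=-2->C; (1,5):dx=-2,dy=-5->C
  (1,6):dx=-7,dy=+2->D; (2,3):dx=-5,dy=-4->C; (2,4):dx=-7,dy=+1->D; (2,5):dx=-4,dy=-2->C
  (2,6):dx=-9,dy=+5->D; (3,4):dx=-2,dy=+5->D; (3,5):dx=+1,dy=+2->C; (3,6):dx=-4,dy=+9->D
  (4,5):dx=+3,dy=-3->D; (4,6):dx=-2,dy=+4->D; (5,6):dx=-5,dy=+7->D
Step 2: C = 6, D = 9, total pairs = 15.
Step 3: tau = (C - D)/(n(n-1)/2) = (6 - 9)/15 = -0.200000.
Step 4: Exact two-sided p-value (enumerate n! = 720 permutations of y under H0): p = 0.719444.
Step 5: alpha = 0.05. fail to reject H0.

tau_b = -0.2000 (C=6, D=9), p = 0.719444, fail to reject H0.


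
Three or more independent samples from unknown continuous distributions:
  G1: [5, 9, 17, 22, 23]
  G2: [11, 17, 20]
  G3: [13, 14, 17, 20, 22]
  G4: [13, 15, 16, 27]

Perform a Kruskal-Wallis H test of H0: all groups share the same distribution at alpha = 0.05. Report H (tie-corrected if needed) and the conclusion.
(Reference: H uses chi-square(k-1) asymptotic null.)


Step 1: Combine all N = 17 observations and assign midranks.
sorted (value, group, rank): (5,G1,1), (9,G1,2), (11,G2,3), (13,G3,4.5), (13,G4,4.5), (14,G3,6), (15,G4,7), (16,G4,8), (17,G1,10), (17,G2,10), (17,G3,10), (20,G2,12.5), (20,G3,12.5), (22,G1,14.5), (22,G3,14.5), (23,G1,16), (27,G4,17)
Step 2: Sum ranks within each group.
R_1 = 43.5 (n_1 = 5)
R_2 = 25.5 (n_2 = 3)
R_3 = 47.5 (n_3 = 5)
R_4 = 36.5 (n_4 = 4)
Step 3: H = 12/(N(N+1)) * sum(R_i^2/n_i) - 3(N+1)
     = 12/(17*18) * (43.5^2/5 + 25.5^2/3 + 47.5^2/5 + 36.5^2/4) - 3*18
     = 0.039216 * 1379.51 - 54
     = 0.098529.
Step 4: Ties present; correction factor C = 1 - 42/(17^3 - 17) = 0.991422. Corrected H = 0.098529 / 0.991422 = 0.099382.
Step 5: Under H0, H ~ chi^2(3); p-value = 0.991911.
Step 6: alpha = 0.05. fail to reject H0.

H = 0.0994, df = 3, p = 0.991911, fail to reject H0.


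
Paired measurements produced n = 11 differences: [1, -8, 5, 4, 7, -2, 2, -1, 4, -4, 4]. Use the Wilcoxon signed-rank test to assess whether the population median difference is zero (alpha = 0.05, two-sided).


Step 1: Drop any zero differences (none here) and take |d_i|.
|d| = [1, 8, 5, 4, 7, 2, 2, 1, 4, 4, 4]
Step 2: Midrank |d_i| (ties get averaged ranks).
ranks: |1|->1.5, |8|->11, |5|->9, |4|->6.5, |7|->10, |2|->3.5, |2|->3.5, |1|->1.5, |4|->6.5, |4|->6.5, |4|->6.5
Step 3: Attach original signs; sum ranks with positive sign and with negative sign.
W+ = 1.5 + 9 + 6.5 + 10 + 3.5 + 6.5 + 6.5 = 43.5
W- = 11 + 3.5 + 1.5 + 6.5 = 22.5
(Check: W+ + W- = 66 should equal n(n+1)/2 = 66.)
Step 4: Test statistic W = min(W+, W-) = 22.5.
Step 5: Ties in |d|, so use the tie-corrected normal approximation.
        E[W] = n(n+1)/4 = 11*12/4 = 33.
        Tie groups: |d|=1 (t=2), |d|=2 (t=2), |d|=4 (t=4); sum(t^3 - t) = 72.
        Var[W] = n(n+1)(2n+1)/24 - sum(t^3-t)/48 = 3036/24 - 72/48 = 125.
        z = (W - E[W]) / sqrt(Var[W]) = (22.5 - 33) / 11.1803 = -0.9391.
        Two-sided p = 2*Phi(z) = 0.347654.
Step 6: alpha = 0.05. fail to reject H0.

W+ = 43.5, W- = 22.5, W = min = 22.5, p = 0.347654, fail to reject H0.


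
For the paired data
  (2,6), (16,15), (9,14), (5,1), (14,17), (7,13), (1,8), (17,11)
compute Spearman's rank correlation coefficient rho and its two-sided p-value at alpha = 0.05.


Step 1: Rank x and y separately (midranks; no ties here).
rank(x): 2->2, 16->7, 9->5, 5->3, 14->6, 7->4, 1->1, 17->8
rank(y): 6->2, 15->7, 14->6, 1->1, 17->8, 13->5, 8->3, 11->4
Step 2: d_i = R_x(i) - R_y(i); compute d_i^2.
  (2-2)^2=0, (7-7)^2=0, (5-6)^2=1, (3-1)^2=4, (6-8)^2=4, (4-5)^2=1, (1-3)^2=4, (8-4)^2=16
sum(d^2) = 30.
Step 3: rho = 1 - 6*30 / (8*(8^2 - 1)) = 1 - 180/504 = 0.642857.
Step 4: Under H0, t = rho * sqrt((n-2)/(1-rho^2)) = 2.0557 ~ t(6).
Step 5: Two-sided p-value from the t-distribution with 6 df = 0.085559.
Step 6: alpha = 0.05. fail to reject H0.

rho = 0.6429, p = 0.085559, fail to reject H0 at alpha = 0.05.


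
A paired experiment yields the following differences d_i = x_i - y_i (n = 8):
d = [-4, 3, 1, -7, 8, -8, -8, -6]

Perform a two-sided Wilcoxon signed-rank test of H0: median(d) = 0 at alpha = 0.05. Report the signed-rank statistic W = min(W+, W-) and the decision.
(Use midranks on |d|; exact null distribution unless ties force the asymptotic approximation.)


Step 1: Drop any zero differences (none here) and take |d_i|.
|d| = [4, 3, 1, 7, 8, 8, 8, 6]
Step 2: Midrank |d_i| (ties get averaged ranks).
ranks: |4|->3, |3|->2, |1|->1, |7|->5, |8|->7, |8|->7, |8|->7, |6|->4
Step 3: Attach original signs; sum ranks with positive sign and with negative sign.
W+ = 2 + 1 + 7 = 10
W- = 3 + 5 + 7 + 7 + 4 = 26
(Check: W+ + W- = 36 should equal n(n+1)/2 = 36.)
Step 4: Test statistic W = min(W+, W-) = 10.
Step 5: Ties in |d|, so use the tie-corrected normal approximation.
        E[W] = n(n+1)/4 = 8*9/4 = 18.
        Tie groups: |d|=8 (t=3); sum(t^3 - t) = 24.
        Var[W] = n(n+1)(2n+1)/24 - sum(t^3-t)/48 = 1224/24 - 24/48 = 50.5.
        z = (W - E[W]) / sqrt(Var[W]) = (10 - 18) / 7.1063 = -1.1258.
        Two-sided p = 2*Phi(z) = 0.260269.
Step 6: alpha = 0.05. fail to reject H0.

W+ = 10, W- = 26, W = min = 10, p = 0.260269, fail to reject H0.


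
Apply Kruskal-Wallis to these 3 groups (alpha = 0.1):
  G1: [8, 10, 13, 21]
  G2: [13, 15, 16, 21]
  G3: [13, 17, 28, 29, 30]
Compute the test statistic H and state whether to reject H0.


Step 1: Combine all N = 13 observations and assign midranks.
sorted (value, group, rank): (8,G1,1), (10,G1,2), (13,G1,4), (13,G2,4), (13,G3,4), (15,G2,6), (16,G2,7), (17,G3,8), (21,G1,9.5), (21,G2,9.5), (28,G3,11), (29,G3,12), (30,G3,13)
Step 2: Sum ranks within each group.
R_1 = 16.5 (n_1 = 4)
R_2 = 26.5 (n_2 = 4)
R_3 = 48 (n_3 = 5)
Step 3: H = 12/(N(N+1)) * sum(R_i^2/n_i) - 3(N+1)
     = 12/(13*14) * (16.5^2/4 + 26.5^2/4 + 48^2/5) - 3*14
     = 0.065934 * 704.425 - 42
     = 4.445604.
Step 4: Ties present; correction factor C = 1 - 30/(13^3 - 13) = 0.986264. Corrected H = 4.445604 / 0.986264 = 4.507521.
Step 5: Under H0, H ~ chi^2(2); p-value = 0.105004.
Step 6: alpha = 0.1. fail to reject H0.

H = 4.5075, df = 2, p = 0.105004, fail to reject H0.


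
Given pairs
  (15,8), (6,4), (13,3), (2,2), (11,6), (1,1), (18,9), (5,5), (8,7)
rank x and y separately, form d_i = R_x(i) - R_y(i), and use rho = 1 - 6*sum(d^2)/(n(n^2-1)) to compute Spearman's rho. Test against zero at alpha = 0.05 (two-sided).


Step 1: Rank x and y separately (midranks; no ties here).
rank(x): 15->8, 6->4, 13->7, 2->2, 11->6, 1->1, 18->9, 5->3, 8->5
rank(y): 8->8, 4->4, 3->3, 2->2, 6->6, 1->1, 9->9, 5->5, 7->7
Step 2: d_i = R_x(i) - R_y(i); compute d_i^2.
  (8-8)^2=0, (4-4)^2=0, (7-3)^2=16, (2-2)^2=0, (6-6)^2=0, (1-1)^2=0, (9-9)^2=0, (3-5)^2=4, (5-7)^2=4
sum(d^2) = 24.
Step 3: rho = 1 - 6*24 / (9*(9^2 - 1)) = 1 - 144/720 = 0.800000.
Step 4: Under H0, t = rho * sqrt((n-2)/(1-rho^2)) = 3.5277 ~ t(7).
Step 5: Two-sided p-value from the t-distribution with 7 df = 0.009628.
Step 6: alpha = 0.05. reject H0.

rho = 0.8000, p = 0.009628, reject H0 at alpha = 0.05.


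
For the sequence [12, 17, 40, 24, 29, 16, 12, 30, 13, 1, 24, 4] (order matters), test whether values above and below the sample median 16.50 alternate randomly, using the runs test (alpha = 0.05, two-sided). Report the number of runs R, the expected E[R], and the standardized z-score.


Step 1: Compute median = 16.50; label A = above, B = below.
Labels in order: BAAAABBABBAB  (n_A = 6, n_B = 6)
Step 2: Count runs R = 7.
Step 3: Under H0 (random ordering), E[R] = 2*n_A*n_B/(n_A+n_B) + 1 = 2*6*6/12 + 1 = 7.0000.
        Var[R] = 2*n_A*n_B*(2*n_A*n_B - n_A - n_B) / ((n_A+n_B)^2 * (n_A+n_B-1)) = 4320/1584 = 2.7273.
        SD[R] = 1.6514.
Step 4: R = E[R], so z = 0 with no continuity correction.
Step 5: Two-sided p-value via normal approximation = 2*(1 - Phi(|z|)) = 1.000000.
Step 6: alpha = 0.05. fail to reject H0.

R = 7, z = 0.0000, p = 1.000000, fail to reject H0.


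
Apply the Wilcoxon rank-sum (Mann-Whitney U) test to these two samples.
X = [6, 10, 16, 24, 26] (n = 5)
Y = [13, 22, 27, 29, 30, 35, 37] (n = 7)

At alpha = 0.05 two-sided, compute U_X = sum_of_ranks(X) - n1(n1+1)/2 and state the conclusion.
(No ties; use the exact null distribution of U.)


Step 1: Combine and sort all 12 observations; assign midranks.
sorted (value, group): (6,X), (10,X), (13,Y), (16,X), (22,Y), (24,X), (26,X), (27,Y), (29,Y), (30,Y), (35,Y), (37,Y)
ranks: 6->1, 10->2, 13->3, 16->4, 22->5, 24->6, 26->7, 27->8, 29->9, 30->10, 35->11, 37->12
Step 2: Rank sum for X: R1 = 1 + 2 + 4 + 6 + 7 = 20.
Step 3: U_X = R1 - n1(n1+1)/2 = 20 - 5*6/2 = 20 - 15 = 5.
       U_Y = n1*n2 - U_X = 35 - 5 = 30.
Step 4: No ties, so the exact null distribution of U (based on enumerating the C(12,5) = 792 equally likely rank assignments) gives the two-sided p-value.
Step 5: p-value = 0.047980; compare to alpha = 0.05. reject H0.

U_X = 5, p = 0.047980, reject H0 at alpha = 0.05.


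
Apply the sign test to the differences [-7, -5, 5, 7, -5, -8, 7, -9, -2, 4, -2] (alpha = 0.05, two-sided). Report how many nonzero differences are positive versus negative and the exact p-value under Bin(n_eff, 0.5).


Step 1: Discard zero differences. Original n = 11; n_eff = number of nonzero differences = 11.
Nonzero differences (with sign): -7, -5, +5, +7, -5, -8, +7, -9, -2, +4, -2
Step 2: Count signs: positive = 4, negative = 7.
Step 3: Under H0: P(positive) = 0.5, so the number of positives S ~ Bin(11, 0.5).
Step 4: Two-sided exact p-value = sum of Bin(11,0.5) probabilities at or below the observed probability = 0.548828.
Step 5: alpha = 0.05. fail to reject H0.

n_eff = 11, pos = 4, neg = 7, p = 0.548828, fail to reject H0.
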